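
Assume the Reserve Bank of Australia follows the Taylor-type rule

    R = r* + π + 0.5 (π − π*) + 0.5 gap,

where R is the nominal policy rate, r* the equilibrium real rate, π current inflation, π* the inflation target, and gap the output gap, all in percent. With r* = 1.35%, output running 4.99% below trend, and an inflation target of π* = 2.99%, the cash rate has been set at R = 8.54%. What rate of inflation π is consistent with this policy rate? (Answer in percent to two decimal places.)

7.45%

Output 4.99% below potential → gap = -4.99.
Collecting π: R = r* + (1 + 0.5) π − 0.5 π* + 0.5 gap
1.5 π = 8.54 − 1.35 + 0.5 × 2.99 − 0.5 × (-4.99) = 11.18
π = 11.18 / 1.5 = 7.45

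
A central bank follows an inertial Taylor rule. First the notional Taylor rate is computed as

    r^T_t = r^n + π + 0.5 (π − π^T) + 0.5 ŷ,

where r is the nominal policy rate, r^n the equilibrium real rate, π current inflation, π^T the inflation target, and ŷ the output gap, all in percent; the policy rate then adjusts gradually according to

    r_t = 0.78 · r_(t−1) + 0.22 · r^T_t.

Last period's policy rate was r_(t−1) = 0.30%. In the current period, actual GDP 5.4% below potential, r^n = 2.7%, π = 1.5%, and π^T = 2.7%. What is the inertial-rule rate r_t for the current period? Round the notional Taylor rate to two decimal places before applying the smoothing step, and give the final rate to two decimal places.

Output 5.4% below potential → ŷ = -5.4.
r^T_t = 2.7 + 1.5 + 0.5 × (1.5 − 2.7) + 0.5 × (-5.4)
   = 2.7 + 1.5 − 0.6 − 2.7 = 0.90
r_t = 0.78 × 0.30 + 0.22 × 0.90 = 0.234 + 0.198 = 0.43

0.43%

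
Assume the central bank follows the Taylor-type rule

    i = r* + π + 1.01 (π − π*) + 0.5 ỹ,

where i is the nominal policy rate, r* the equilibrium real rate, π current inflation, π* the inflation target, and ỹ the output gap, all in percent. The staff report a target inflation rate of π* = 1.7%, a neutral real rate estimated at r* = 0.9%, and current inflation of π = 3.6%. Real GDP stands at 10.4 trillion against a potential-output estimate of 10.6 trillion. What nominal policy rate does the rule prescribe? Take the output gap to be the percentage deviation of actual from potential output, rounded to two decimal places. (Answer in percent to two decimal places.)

5.47%

Output gap = 100 × (10.4 − 10.6) / 10.6 = -1.89%.
i = 0.90 + 3.60 + 1.01 × (3.60 − 1.70) + 0.5 × (-1.89)
   = 0.90 + 3.6 + 1.919 − 0.945 = 5.47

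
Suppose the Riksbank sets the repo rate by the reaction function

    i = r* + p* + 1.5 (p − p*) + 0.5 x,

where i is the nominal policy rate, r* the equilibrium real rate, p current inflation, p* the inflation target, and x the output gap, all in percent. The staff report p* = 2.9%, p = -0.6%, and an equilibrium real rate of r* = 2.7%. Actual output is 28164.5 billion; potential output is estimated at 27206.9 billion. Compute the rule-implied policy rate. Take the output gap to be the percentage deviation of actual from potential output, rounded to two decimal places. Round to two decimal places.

Output gap = 100 × (28164.5 − 27206.9) / 27206.9 = 3.52%.
i = 2.70 + 2.90 + 1.5 × (-0.60 − 2.90) + 0.5 × 3.52
   = 2.70 + 2.9 − 5.25 + 1.76 = 2.11

2.11%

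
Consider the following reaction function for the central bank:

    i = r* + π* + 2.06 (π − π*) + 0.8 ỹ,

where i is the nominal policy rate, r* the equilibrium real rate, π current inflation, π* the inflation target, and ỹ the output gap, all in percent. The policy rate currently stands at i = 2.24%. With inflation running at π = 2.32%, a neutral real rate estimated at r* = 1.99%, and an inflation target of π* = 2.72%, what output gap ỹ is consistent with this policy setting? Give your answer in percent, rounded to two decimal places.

0.8 ỹ = 2.24 − 1.99 − 2.72 − 2.06 × (2.32 − 2.72) = -1.646
ỹ = -1.646 / 0.8 = -2.06

-2.06%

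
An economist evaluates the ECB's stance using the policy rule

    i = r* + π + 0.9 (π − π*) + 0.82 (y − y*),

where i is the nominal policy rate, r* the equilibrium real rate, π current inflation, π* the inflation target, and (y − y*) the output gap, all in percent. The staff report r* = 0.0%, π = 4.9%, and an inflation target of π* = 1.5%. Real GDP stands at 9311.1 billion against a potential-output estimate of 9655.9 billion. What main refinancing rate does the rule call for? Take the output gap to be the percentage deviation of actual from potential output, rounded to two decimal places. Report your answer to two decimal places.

5.03%

Output gap = 100 × (9311.1 − 9655.9) / 9655.9 = -3.57%.
i = 0.00 + 4.90 + 0.9 × (4.90 − 1.50) + 0.82 × (-3.57)
   = 0.00 + 4.9 + 3.06 − 2.9274 = 5.03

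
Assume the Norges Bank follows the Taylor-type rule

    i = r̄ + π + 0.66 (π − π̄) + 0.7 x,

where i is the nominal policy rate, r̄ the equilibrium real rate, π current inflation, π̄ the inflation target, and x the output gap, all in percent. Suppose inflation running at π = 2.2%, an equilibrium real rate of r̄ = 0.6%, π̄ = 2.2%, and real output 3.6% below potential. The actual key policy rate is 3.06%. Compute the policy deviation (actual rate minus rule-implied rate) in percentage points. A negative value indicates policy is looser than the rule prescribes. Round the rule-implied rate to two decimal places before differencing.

Output 3.6% below potential → x = -3.6.
i = 0.6 + 2.2 + 0.66 × (2.2 − 2.2) + 0.7 × (-3.6)
   = 0.6 + 2.2 + 0 − 2.52 = 0.28
Deviation = 3.06 − 0.28 = 2.78 pp.

2.78 pp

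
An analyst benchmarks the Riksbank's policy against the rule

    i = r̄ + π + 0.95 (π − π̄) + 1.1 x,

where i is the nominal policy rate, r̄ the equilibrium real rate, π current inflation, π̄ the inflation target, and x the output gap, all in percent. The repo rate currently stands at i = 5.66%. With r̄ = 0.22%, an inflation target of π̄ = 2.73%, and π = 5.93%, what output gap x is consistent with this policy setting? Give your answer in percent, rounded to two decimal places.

1.1 x = 5.66 − 0.22 − 5.93 − 0.95 × (5.93 − 2.73) = -3.53
x = -3.53 / 1.1 = -3.21

-3.21%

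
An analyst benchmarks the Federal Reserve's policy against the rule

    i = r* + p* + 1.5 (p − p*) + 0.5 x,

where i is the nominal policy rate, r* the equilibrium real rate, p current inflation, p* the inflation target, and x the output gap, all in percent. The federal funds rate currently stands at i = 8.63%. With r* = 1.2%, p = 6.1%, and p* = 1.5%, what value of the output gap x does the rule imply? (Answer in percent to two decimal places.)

0.5 x = 8.63 − 1.2 − 1.5 − 1.5 × (6.1 − 1.5) = -0.97
x = -0.97 / 0.5 = -1.94

-1.94%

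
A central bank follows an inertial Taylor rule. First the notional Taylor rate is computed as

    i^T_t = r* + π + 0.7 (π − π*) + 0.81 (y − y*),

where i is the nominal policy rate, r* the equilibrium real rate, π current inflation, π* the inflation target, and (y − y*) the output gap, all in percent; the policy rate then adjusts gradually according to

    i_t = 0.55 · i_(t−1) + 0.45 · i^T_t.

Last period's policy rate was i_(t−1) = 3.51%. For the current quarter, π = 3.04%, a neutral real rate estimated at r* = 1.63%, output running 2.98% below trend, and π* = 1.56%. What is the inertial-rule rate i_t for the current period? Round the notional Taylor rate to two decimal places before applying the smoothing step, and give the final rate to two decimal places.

Output 2.98% below potential → (y − y*) = -2.98.
i^T_t = 1.63 + 3.04 + 0.7 × (3.04 − 1.56) + 0.81 × (-2.98)
   = 1.63 + 3.04 + 1.036 − 2.4138 = 3.29
i_t = 0.55 × 3.51 + 0.45 × 3.29 = 1.9305 + 1.4805 = 3.41

3.41%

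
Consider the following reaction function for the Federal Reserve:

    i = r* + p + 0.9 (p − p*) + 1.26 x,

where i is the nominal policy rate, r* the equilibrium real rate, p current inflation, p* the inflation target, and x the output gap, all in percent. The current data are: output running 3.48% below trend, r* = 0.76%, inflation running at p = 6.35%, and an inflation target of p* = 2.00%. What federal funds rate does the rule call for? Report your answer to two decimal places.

6.64%

Output 3.48% below potential → x = -3.48.
i = 0.76 + 6.35 + 0.9 × (6.35 − 2.00) + 1.26 × (-3.48)
   = 0.76 + 6.35 + 3.915 − 4.3848 = 6.64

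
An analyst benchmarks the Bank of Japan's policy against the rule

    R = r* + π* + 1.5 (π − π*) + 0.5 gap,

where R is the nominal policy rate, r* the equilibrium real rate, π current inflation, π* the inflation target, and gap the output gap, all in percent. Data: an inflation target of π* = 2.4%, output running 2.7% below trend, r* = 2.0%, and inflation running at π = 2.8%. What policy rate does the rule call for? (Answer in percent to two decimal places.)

Output 2.7% below potential → gap = -2.7.
R = 2.0 + 2.4 + 1.5 × (2.8 − 2.4) + 0.5 × (-2.7)
   = 2.0 + 2.4 + 0.6 − 1.35 = 3.65

3.65%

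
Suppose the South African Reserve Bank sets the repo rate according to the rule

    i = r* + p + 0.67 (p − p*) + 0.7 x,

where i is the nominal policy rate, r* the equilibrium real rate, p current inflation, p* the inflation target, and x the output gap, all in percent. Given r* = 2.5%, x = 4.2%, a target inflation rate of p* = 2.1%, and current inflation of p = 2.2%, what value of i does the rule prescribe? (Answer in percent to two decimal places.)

i = 2.5 + 2.2 + 0.67 × (2.2 − 2.1) + 0.7 × 4.2
   = 2.5 + 2.2 + 0.067 + 2.94 = 7.71

7.71%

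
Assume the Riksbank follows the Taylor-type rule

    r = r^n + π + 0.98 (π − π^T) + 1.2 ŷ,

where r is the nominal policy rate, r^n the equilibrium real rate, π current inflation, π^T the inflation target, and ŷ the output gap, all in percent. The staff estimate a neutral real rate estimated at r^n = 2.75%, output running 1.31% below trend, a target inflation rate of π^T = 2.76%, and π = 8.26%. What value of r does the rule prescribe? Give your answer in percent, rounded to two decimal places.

Output 1.31% below potential → ŷ = -1.31.
r = 2.75 + 8.26 + 0.98 × (8.26 − 2.76) + 1.2 × (-1.31)
   = 2.75 + 8.26 + 5.39 − 1.572 = 14.83

14.83%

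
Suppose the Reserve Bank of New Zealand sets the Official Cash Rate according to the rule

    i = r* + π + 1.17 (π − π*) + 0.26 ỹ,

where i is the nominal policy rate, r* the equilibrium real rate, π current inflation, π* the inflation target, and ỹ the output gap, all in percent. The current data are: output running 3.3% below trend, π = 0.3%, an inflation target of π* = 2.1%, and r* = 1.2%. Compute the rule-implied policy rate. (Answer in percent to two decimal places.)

-1.46%

Output 3.3% below potential → ỹ = -3.3.
i = 1.2 + 0.3 + 1.17 × (0.3 − 2.1) + 0.26 × (-3.3)
   = 1.2 + 0.3 − 2.106 − 0.858 = -1.46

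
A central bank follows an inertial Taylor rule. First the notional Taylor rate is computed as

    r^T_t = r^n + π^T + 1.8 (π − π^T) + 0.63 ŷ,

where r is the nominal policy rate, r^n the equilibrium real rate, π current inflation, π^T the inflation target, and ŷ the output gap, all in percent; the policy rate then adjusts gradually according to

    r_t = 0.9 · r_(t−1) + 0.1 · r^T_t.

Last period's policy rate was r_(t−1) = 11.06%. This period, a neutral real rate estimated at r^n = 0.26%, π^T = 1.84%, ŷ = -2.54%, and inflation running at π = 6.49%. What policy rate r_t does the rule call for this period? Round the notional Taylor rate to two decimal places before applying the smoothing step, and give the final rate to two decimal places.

r^T_t = 0.26 + 1.84 + 1.8 × (6.49 − 1.84) + 0.63 × (-2.54)
   = 0.26 + 1.84 + 8.37 − 1.6002 = 8.87
r_t = 0.9 × 11.06 + 0.1 × 8.87 = 9.954 + 0.887 = 10.84

10.84%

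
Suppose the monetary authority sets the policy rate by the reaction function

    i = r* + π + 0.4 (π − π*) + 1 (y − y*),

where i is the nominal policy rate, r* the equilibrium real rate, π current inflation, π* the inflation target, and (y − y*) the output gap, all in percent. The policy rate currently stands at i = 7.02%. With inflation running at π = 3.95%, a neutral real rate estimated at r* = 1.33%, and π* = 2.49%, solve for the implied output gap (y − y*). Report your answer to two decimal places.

1.16%

1 (y − y*) = 7.02 − 1.33 − 3.95 − 0.4 × (3.95 − 2.49) = 1.156
(y − y*) = 1.156 / 1 = 1.16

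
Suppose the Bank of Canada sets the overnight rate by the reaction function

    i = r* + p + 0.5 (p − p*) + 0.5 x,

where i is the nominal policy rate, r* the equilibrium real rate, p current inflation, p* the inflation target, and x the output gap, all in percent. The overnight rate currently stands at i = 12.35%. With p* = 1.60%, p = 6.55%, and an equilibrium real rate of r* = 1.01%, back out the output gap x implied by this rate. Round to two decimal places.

0.5 x = 12.35 − 1.01 − 6.55 − 0.5 × (6.55 − 1.60) = 2.315
x = 2.315 / 0.5 = 4.63

4.63%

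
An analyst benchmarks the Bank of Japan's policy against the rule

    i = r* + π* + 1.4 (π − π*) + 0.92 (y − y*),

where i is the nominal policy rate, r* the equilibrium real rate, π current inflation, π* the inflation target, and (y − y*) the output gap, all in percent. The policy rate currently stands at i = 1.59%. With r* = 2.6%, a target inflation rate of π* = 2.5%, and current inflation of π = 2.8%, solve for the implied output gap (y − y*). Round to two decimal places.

-4.27%

0.92 (y − y*) = 1.59 − 2.6 − 2.5 − 1.4 × (2.8 − 2.5) = -3.93
(y − y*) = -3.93 / 0.92 = -4.27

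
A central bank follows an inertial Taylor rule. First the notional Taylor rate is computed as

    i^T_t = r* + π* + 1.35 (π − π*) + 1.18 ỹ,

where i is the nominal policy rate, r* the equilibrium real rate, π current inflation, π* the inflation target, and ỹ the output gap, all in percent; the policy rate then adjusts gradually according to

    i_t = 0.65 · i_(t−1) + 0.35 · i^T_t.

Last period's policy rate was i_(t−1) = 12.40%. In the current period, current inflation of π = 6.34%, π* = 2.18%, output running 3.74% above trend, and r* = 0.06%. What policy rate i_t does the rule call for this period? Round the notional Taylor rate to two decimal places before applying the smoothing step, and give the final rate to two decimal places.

Output 3.74% above potential → ỹ = 3.74.
i^T_t = 0.06 + 2.18 + 1.35 × (6.34 − 2.18) + 1.18 × 3.74
   = 0.06 + 2.18 + 5.616 + 4.4132 = 12.27
i_t = 0.65 × 12.40 + 0.35 × 12.27 = 8.06 + 4.2945 = 12.35

12.35%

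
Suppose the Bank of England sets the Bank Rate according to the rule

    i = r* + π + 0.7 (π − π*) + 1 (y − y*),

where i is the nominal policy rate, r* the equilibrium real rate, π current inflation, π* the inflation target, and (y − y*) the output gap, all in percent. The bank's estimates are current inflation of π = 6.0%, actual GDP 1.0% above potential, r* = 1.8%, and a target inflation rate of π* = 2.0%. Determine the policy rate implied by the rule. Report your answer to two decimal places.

11.60%

Output 1.0% above potential → (y − y*) = 1.0.
i = 1.8 + 6.0 + 0.7 × (6.0 − 2.0) + 1 × 1.0
   = 1.8 + 6 + 2.8 + 1 = 11.60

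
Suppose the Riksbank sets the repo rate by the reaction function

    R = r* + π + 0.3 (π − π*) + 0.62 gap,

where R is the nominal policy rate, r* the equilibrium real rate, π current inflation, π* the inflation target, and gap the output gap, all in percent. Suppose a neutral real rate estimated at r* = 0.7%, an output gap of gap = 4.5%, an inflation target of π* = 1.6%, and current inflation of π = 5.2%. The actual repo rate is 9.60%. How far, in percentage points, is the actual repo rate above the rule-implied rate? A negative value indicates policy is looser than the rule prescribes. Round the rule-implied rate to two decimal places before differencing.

-0.17 pp

R = 0.7 + 5.2 + 0.3 × (5.2 − 1.6) + 0.62 × 4.5
   = 0.7 + 5.2 + 1.08 + 2.79 = 9.77
Deviation = 9.60 − 9.77 = -0.17 pp.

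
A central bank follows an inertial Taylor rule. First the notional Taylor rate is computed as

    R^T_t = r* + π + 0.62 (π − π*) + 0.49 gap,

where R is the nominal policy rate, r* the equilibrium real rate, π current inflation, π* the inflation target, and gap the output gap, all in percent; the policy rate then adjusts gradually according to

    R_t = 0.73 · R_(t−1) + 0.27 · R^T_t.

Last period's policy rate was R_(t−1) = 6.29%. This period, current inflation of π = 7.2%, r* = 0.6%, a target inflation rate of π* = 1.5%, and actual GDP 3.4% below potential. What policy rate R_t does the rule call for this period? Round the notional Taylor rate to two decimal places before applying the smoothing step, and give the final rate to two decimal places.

7.20%

Output 3.4% below potential → gap = -3.4.
R^T_t = 0.6 + 7.2 + 0.62 × (7.2 − 1.5) + 0.49 × (-3.4)
   = 0.6 + 7.2 + 3.534 − 1.666 = 9.67
R_t = 0.73 × 6.29 + 0.27 × 9.67 = 4.5917 + 2.6109 = 7.20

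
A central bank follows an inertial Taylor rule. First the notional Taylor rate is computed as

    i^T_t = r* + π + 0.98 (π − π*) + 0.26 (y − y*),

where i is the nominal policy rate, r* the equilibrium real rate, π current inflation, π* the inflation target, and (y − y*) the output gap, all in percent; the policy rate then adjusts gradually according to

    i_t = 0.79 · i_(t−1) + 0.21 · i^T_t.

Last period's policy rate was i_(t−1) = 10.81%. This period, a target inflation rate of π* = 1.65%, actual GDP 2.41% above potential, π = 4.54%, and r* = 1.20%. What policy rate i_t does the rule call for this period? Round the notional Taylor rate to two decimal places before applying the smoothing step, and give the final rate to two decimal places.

10.47%

Output 2.41% above potential → (y − y*) = 2.41.
i^T_t = 1.20 + 4.54 + 0.98 × (4.54 − 1.65) + 0.26 × 2.41
   = 1.20 + 4.54 + 2.8322 + 0.6266 = 9.20
i_t = 0.79 × 10.81 + 0.21 × 9.20 = 8.5399 + 1.932 = 10.47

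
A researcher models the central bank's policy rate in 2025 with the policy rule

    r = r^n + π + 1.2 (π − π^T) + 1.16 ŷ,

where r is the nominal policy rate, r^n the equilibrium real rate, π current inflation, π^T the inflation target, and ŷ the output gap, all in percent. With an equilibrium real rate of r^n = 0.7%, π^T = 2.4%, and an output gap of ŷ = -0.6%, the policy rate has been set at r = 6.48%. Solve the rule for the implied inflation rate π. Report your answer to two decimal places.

Collecting π: r = r^n + (1 + 1.2) π − 1.2 π^T + 1.16 ŷ
2.2 π = 6.48 − 0.7 + 1.2 × 2.4 − 1.16 × (-0.6) = 9.356
π = 9.356 / 2.2 = 4.25

4.25%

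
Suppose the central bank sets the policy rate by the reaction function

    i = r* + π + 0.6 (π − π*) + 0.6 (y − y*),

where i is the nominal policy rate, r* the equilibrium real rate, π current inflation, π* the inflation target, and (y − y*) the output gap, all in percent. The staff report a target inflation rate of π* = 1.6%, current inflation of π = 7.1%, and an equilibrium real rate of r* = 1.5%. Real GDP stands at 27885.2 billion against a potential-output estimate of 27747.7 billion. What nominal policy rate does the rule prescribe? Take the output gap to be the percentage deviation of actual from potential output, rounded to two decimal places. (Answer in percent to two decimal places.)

Output gap = 100 × (27885.2 − 27747.7) / 27747.7 = 0.50%.
i = 1.50 + 7.10 + 0.6 × (7.10 − 1.60) + 0.6 × 0.50
   = 1.50 + 7.1 + 3.3 + 0.3 = 12.20

12.20%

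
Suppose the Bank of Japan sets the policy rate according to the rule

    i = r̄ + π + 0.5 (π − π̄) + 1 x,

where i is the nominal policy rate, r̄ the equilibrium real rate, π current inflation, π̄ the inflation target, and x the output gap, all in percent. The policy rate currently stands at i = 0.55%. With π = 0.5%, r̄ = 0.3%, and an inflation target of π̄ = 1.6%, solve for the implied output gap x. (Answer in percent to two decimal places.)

0.30%

1 x = 0.55 − 0.3 − 0.5 − 0.5 × (0.5 − 1.6) = 0.3
x = 0.3 / 1 = 0.30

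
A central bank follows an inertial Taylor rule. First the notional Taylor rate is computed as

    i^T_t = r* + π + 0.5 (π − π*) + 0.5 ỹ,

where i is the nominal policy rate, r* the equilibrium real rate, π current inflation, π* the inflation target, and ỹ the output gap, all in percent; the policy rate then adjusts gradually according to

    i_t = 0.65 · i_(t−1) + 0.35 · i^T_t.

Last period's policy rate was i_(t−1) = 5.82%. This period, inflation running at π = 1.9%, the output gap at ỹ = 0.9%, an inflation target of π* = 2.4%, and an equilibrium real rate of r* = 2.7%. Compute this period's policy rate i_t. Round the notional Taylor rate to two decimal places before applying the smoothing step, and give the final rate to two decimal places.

i^T_t = 2.7 + 1.9 + 0.5 × (1.9 − 2.4) + 0.5 × 0.9
   = 2.7 + 1.9 − 0.25 + 0.45 = 4.80
i_t = 0.65 × 5.82 + 0.35 × 4.80 = 3.783 + 1.68 = 5.46

5.46%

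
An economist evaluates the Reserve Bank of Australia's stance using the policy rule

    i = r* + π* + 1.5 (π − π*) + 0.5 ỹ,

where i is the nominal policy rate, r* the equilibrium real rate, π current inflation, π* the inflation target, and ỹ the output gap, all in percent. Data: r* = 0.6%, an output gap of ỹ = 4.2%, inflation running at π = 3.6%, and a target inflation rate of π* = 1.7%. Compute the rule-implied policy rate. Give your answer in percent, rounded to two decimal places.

7.25%

i = 0.6 + 1.7 + 1.5 × (3.6 − 1.7) + 0.5 × 4.2
   = 0.6 + 1.7 + 2.85 + 2.1 = 7.25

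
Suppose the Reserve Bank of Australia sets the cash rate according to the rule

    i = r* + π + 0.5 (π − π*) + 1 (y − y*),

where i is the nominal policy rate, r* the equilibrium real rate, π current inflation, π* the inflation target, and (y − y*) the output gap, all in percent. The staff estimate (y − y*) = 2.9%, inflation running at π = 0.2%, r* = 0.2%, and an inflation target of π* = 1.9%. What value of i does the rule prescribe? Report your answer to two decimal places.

2.45%

i = 0.2 + 0.2 + 0.5 × (0.2 − 1.9) + 1 × 2.9
   = 0.2 + 0.2 − 0.85 + 2.9 = 2.45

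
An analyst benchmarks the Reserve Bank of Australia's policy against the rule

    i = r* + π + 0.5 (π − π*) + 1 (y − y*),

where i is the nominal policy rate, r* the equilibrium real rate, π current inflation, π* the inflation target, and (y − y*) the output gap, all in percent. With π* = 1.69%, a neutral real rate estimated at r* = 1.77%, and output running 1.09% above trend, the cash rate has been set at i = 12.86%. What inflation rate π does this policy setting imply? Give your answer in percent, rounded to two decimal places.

7.23%

Output 1.09% above potential → (y − y*) = 1.09.
Collecting π: i = r* + (1 + 0.5) π − 0.5 π* + 1 (y − y*)
1.5 π = 12.86 − 1.77 + 0.5 × 1.69 − 1 × 1.09 = 10.845
π = 10.845 / 1.5 = 7.23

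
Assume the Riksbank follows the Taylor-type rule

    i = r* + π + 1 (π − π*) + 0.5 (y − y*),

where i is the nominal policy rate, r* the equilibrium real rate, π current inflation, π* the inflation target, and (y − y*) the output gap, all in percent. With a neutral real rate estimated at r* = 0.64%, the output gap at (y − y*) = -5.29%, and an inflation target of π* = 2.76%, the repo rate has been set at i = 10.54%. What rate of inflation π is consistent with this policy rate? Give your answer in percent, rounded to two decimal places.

7.65%

Collecting π: i = r* + (1 + 1) π − 1 π* + 0.5 (y − y*)
2 π = 10.54 − 0.64 + 1 × 2.76 − 0.5 × (-5.29) = 15.305
π = 15.305 / 2 = 7.65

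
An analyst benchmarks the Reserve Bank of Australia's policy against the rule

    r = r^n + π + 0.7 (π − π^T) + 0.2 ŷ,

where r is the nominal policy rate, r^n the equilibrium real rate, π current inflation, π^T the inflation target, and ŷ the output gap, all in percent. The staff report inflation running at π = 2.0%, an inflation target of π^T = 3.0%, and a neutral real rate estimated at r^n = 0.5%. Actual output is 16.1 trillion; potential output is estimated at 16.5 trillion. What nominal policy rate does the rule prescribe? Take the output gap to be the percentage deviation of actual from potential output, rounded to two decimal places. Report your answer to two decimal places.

Output gap = 100 × (16.1 − 16.5) / 16.5 = -2.42%.
r = 0.50 + 2.00 + 0.7 × (2.00 − 3.00) + 0.2 × (-2.42)
   = 0.50 + 2 − 0.7 − 0.484 = 1.32

1.32%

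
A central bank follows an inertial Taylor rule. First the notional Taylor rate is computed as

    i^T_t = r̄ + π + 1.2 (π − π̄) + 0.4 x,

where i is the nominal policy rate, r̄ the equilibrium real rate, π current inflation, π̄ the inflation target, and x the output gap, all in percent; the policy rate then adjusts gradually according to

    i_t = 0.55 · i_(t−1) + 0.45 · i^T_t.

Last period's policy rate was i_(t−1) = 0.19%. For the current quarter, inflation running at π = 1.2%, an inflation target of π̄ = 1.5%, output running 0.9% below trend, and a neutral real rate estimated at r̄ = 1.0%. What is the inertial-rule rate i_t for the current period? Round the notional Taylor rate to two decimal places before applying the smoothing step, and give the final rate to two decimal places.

0.77%

Output 0.9% below potential → x = -0.9.
i^T_t = 1.0 + 1.2 + 1.2 × (1.2 − 1.5) + 0.4 × (-0.9)
   = 1.0 + 1.2 − 0.36 − 0.36 = 1.48
i_t = 0.55 × 0.19 + 0.45 × 1.48 = 0.1045 + 0.666 = 0.77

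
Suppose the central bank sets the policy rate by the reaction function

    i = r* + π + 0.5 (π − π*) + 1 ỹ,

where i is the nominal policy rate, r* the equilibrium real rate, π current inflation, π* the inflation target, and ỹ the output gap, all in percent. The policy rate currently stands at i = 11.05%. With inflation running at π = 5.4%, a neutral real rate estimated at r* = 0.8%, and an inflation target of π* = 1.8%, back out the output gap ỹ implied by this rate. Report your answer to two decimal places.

1 ỹ = 11.05 − 0.8 − 5.4 − 0.5 × (5.4 − 1.8) = 3.05
ỹ = 3.05 / 1 = 3.05

3.05%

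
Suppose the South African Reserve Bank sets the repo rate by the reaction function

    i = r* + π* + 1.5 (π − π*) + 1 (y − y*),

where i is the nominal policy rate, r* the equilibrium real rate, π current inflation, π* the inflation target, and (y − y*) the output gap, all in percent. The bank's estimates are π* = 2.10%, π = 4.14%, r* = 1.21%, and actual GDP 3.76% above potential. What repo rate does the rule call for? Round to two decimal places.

Output 3.76% above potential → (y − y*) = 3.76.
i = 1.21 + 2.10 + 1.5 × (4.14 − 2.10) + 1 × 3.76
   = 1.21 + 2.1 + 3.06 + 3.76 = 10.13

10.13%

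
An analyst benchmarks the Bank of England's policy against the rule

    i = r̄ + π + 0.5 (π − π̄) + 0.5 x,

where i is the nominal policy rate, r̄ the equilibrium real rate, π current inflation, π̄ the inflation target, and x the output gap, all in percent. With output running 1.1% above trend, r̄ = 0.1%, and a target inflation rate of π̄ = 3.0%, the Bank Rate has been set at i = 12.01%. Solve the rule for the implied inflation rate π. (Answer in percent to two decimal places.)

8.57%

Output 1.1% above potential → x = 1.1.
Collecting π: i = r̄ + (1 + 0.5) π − 0.5 π̄ + 0.5 x
1.5 π = 12.01 − 0.1 + 0.5 × 3.0 − 0.5 × 1.1 = 12.86
π = 12.86 / 1.5 = 8.57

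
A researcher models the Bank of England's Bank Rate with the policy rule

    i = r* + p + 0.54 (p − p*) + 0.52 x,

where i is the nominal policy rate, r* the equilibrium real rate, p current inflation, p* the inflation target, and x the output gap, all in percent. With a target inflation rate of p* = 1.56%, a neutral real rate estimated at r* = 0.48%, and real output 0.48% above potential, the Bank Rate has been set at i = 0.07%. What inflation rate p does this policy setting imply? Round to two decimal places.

Output 0.48% above potential → x = 0.48.
Collecting p: i = r* + (1 + 0.54) p − 0.54 p* + 0.52 x
1.54 p = 0.07 − 0.48 + 0.54 × 1.56 − 0.52 × 0.48 = 0.1828
p = 0.1828 / 1.54 = 0.12

0.12%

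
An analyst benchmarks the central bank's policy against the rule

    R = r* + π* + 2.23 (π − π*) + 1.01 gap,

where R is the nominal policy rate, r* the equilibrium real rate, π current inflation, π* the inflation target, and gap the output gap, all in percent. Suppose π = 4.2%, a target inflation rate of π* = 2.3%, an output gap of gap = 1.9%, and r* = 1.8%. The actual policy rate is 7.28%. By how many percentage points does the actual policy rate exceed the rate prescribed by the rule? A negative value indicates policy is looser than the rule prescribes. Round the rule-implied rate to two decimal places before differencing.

R = 1.8 + 2.3 + 2.23 × (4.2 − 2.3) + 1.01 × 1.9
   = 1.8 + 2.3 + 4.237 + 1.919 = 10.26
Deviation = 7.28 − 10.26 = -2.98 pp.

-2.98 pp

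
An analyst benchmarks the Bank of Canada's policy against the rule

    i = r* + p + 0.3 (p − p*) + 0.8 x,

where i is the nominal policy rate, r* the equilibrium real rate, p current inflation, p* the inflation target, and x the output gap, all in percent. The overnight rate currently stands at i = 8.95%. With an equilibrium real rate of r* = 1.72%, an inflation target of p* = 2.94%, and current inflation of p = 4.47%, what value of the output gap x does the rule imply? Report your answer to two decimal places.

0.8 x = 8.95 − 1.72 − 4.47 − 0.3 × (4.47 − 2.94) = 2.301
x = 2.301 / 0.8 = 2.88

2.88%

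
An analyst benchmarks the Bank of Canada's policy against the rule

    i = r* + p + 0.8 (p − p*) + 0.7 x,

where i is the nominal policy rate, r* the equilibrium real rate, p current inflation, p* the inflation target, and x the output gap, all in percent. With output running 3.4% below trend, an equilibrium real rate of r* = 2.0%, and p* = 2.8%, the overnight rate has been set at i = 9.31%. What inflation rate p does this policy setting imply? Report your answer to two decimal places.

6.63%

Output 3.4% below potential → x = -3.4.
Collecting p: i = r* + (1 + 0.8) p − 0.8 p* + 0.7 x
1.8 p = 9.31 − 2.0 + 0.8 × 2.8 − 0.7 × (-3.4) = 11.93
p = 11.93 / 1.8 = 6.63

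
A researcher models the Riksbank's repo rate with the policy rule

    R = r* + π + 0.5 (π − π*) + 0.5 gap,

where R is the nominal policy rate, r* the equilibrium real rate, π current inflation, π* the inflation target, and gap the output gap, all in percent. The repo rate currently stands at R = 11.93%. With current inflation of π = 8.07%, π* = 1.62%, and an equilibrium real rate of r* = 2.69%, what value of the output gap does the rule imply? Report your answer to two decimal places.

0.5 gap = 11.93 − 2.69 − 8.07 − 0.5 × (8.07 − 1.62) = -2.055
gap = -2.055 / 0.5 = -4.11

-4.11%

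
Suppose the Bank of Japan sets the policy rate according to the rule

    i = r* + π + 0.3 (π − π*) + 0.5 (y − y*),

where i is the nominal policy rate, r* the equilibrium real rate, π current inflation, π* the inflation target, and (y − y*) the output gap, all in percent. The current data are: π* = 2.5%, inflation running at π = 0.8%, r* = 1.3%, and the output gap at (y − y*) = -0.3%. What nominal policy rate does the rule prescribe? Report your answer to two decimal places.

i = 1.3 + 0.8 + 0.3 × (0.8 − 2.5) + 0.5 × (-0.3)
   = 1.3 + 0.8 − 0.51 − 0.15 = 1.44

1.44%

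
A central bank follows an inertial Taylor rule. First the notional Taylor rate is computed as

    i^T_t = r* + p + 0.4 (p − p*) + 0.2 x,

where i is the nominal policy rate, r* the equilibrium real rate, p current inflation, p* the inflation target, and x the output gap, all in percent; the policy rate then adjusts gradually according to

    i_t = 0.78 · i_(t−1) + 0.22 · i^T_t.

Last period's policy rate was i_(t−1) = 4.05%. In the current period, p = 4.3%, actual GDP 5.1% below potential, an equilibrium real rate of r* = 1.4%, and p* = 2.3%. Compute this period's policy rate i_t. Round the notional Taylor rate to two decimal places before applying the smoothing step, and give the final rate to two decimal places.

Output 5.1% below potential → x = -5.1.
i^T_t = 1.4 + 4.3 + 0.4 × (4.3 − 2.3) + 0.2 × (-5.1)
   = 1.4 + 4.3 + 0.8 − 1.02 = 5.48
i_t = 0.78 × 4.05 + 0.22 × 5.48 = 3.159 + 1.2056 = 4.36

4.36%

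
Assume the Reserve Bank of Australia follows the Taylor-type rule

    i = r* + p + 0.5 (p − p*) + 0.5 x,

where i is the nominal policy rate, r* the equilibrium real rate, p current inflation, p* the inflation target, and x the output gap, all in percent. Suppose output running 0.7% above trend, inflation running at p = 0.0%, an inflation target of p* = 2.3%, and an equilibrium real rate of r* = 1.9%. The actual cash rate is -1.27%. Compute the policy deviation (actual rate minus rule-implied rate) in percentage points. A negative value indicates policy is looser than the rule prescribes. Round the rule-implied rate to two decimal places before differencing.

Output 0.7% above potential → x = 0.7.
i = 1.9 + 0.0 + 0.5 × (0.0 − 2.3) + 0.5 × 0.7
   = 1.9 + 0 − 1.15 + 0.35 = 1.10
Deviation = -1.27 − 1.10 = -2.37 pp.

-2.37 pp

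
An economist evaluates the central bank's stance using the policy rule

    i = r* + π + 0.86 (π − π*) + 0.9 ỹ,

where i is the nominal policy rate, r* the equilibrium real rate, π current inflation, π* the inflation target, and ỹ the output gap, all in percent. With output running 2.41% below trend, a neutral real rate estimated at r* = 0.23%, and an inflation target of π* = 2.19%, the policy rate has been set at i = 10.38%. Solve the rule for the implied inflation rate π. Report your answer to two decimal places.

Output 2.41% below potential → ỹ = -2.41.
Collecting π: i = r* + (1 + 0.86) π − 0.86 π* + 0.9 ỹ
1.86 π = 10.38 − 0.23 + 0.86 × 2.19 − 0.9 × (-2.41) = 14.2024
π = 14.2024 / 1.86 = 7.64

7.64%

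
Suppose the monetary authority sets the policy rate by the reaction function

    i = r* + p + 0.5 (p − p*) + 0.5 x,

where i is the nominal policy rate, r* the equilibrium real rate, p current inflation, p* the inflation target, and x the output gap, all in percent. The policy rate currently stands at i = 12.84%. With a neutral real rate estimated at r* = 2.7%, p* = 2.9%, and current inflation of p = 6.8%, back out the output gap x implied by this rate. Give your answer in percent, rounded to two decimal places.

0.5 x = 12.84 − 2.7 − 6.8 − 0.5 × (6.8 − 2.9) = 1.39
x = 1.39 / 0.5 = 2.78

2.78%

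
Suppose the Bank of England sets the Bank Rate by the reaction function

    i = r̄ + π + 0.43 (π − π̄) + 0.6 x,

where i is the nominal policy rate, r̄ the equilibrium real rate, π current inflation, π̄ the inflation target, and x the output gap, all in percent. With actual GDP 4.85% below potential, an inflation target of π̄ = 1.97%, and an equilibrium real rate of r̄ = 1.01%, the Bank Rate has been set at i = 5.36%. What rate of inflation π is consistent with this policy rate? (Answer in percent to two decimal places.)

Output 4.85% below potential → x = -4.85.
Collecting π: i = r̄ + (1 + 0.43) π − 0.43 π̄ + 0.6 x
1.43 π = 5.36 − 1.01 + 0.43 × 1.97 − 0.6 × (-4.85) = 8.1071
π = 8.1071 / 1.43 = 5.67

5.67%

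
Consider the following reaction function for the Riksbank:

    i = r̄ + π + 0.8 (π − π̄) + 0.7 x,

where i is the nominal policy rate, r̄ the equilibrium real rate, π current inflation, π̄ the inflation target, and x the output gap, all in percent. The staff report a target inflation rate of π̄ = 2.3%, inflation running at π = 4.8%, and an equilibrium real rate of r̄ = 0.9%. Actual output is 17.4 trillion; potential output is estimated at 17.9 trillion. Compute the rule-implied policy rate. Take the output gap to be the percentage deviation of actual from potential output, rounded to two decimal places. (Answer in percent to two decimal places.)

Output gap = 100 × (17.4 − 17.9) / 17.9 = -2.79%.
i = 0.90 + 4.80 + 0.8 × (4.80 − 2.30) + 0.7 × (-2.79)
   = 0.90 + 4.8 + 2 − 1.953 = 5.75

5.75%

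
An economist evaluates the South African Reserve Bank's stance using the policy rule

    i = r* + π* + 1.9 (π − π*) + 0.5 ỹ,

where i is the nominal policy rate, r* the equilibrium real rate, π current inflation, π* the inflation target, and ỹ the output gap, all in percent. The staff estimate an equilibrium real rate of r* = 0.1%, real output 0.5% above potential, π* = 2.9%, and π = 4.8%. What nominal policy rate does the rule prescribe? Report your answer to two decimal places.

Output 0.5% above potential → ỹ = 0.5.
i = 0.1 + 2.9 + 1.9 × (4.8 − 2.9) + 0.5 × 0.5
   = 0.1 + 2.9 + 3.61 + 0.25 = 6.86

6.86%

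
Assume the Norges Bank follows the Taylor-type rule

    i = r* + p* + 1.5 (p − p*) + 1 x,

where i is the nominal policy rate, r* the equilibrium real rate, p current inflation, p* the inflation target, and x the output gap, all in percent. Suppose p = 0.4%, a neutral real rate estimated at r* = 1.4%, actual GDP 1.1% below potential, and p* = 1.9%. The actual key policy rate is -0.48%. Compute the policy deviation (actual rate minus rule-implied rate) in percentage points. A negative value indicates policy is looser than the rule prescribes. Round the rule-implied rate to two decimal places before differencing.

Output 1.1% below potential → x = -1.1.
i = 1.4 + 1.9 + 1.5 × (0.4 − 1.9) + 1 × (-1.1)
   = 1.4 + 1.9 − 2.25 − 1.1 = -0.05
Deviation = -0.48 − (-0.05) = -0.43 pp.

-0.43 pp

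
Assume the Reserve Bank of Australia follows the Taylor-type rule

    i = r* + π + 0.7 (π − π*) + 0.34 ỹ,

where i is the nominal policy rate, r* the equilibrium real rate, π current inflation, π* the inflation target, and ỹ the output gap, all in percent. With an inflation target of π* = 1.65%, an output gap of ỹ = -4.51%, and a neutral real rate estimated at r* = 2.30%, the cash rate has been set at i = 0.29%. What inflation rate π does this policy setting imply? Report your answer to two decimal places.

Collecting π: i = r* + (1 + 0.7) π − 0.7 π* + 0.34 ỹ
1.7 π = 0.29 − 2.30 + 0.7 × 1.65 − 0.34 × (-4.51) = 0.6784
π = 0.6784 / 1.7 = 0.40

0.40%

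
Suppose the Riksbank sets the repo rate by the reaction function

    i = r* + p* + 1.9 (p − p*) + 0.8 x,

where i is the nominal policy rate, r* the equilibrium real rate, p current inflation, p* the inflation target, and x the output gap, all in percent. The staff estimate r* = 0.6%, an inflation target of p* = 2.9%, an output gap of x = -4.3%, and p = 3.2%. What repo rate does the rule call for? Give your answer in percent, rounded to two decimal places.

i = 0.6 + 2.9 + 1.9 × (3.2 − 2.9) + 0.8 × (-4.3)
   = 0.6 + 2.9 + 0.57 − 3.44 = 0.63

0.63%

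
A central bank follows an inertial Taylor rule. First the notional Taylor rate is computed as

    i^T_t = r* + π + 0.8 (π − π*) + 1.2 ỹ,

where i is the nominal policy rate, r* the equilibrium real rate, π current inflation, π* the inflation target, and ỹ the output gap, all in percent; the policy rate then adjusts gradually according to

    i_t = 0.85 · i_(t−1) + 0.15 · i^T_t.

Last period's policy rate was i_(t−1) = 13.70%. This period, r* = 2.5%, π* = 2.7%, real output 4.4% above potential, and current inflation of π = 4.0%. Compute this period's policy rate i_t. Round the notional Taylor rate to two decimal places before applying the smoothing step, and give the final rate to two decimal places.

13.57%

Output 4.4% above potential → ỹ = 4.4.
i^T_t = 2.5 + 4.0 + 0.8 × (4.0 − 2.7) + 1.2 × 4.4
   = 2.5 + 4 + 1.04 + 5.28 = 12.82
i_t = 0.85 × 13.70 + 0.15 × 12.82 = 11.645 + 1.923 = 13.57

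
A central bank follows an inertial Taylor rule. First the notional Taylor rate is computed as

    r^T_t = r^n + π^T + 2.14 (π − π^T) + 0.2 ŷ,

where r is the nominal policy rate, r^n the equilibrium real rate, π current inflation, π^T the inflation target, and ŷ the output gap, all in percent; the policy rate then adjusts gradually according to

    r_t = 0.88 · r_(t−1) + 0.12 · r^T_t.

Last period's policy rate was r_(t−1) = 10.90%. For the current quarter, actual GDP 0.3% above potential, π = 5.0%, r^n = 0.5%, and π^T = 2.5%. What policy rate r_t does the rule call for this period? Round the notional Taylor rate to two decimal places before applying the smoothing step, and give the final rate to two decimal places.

10.60%

Output 0.3% above potential → ŷ = 0.3.
r^T_t = 0.5 + 2.5 + 2.14 × (5.0 − 2.5) + 0.2 × 0.3
   = 0.5 + 2.5 + 5.35 + 0.06 = 8.41
r_t = 0.88 × 10.90 + 0.12 × 8.41 = 9.592 + 1.0092 = 10.60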